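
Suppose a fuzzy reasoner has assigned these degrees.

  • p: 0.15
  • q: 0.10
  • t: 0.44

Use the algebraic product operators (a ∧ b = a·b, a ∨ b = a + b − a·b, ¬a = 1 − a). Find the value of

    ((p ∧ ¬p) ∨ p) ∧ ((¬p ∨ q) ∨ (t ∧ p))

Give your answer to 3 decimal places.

0.226

¬p = 1 − 0.1500 = 0.8500
p ∧ ¬p = a·b on (0.1500, 0.8500) = 0.1275
(p ∧ ¬p) ∨ p = a + b − a·b on (0.1275, 0.1500) = 0.2584
¬p = 1 − 0.1500 = 0.8500
¬p ∨ q = a + b − a·b on (0.8500, 0.1000) = 0.8650
t ∧ p = a·b on (0.4400, 0.1500) = 0.0660
(¬p ∨ q) ∨ (t ∧ p) = a + b − a·b on (0.8650, 0.0660) = 0.8739
((p ∧ ¬p) ∨ p) ∧ ((¬p ∨ q) ∨ (t ∧ p)) = a·b on (0.2584, 0.8739) = 0.2258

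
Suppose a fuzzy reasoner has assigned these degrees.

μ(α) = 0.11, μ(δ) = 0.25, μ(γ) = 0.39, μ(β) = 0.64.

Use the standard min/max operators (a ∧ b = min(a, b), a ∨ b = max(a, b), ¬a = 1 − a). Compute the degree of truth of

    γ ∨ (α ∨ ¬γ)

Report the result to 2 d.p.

0.61

¬γ = 1 − 0.39 = 0.61
α ∨ ¬γ = max(a, b) on (0.11, 0.61) = 0.61
γ ∨ (α ∨ ¬γ) = max(a, b) on (0.39, 0.61) = 0.61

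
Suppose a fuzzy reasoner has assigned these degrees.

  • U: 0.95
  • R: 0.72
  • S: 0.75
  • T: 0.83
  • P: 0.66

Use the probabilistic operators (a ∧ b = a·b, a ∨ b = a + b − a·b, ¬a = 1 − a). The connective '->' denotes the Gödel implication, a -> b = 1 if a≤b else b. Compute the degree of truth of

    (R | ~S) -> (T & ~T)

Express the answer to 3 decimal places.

0.141

~S = 1 − 0.7500 = 0.2500
R | ~S = a + b − a·b on (0.7200, 0.2500) = 0.7900
~T = 1 − 0.8300 = 0.1700
T & ~T = a·b on (0.8300, 0.1700) = 0.1411
(R | ~S) -> (T & ~T)  [Gödel: 1 if a≤b else b] with a=0.7900, b=0.1411 → 0.1411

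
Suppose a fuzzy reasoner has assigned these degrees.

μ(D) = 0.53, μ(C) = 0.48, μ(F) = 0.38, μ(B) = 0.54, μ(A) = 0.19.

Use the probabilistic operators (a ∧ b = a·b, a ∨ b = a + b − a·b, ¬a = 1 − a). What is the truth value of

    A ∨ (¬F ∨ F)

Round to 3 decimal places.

0.809

¬F = 1 − 0.3800 = 0.6200
¬F ∨ F = a + b − a·b on (0.6200, 0.3800) = 0.7644
A ∨ (¬F ∨ F) = a + b − a·b on (0.1900, 0.7644) = 0.8092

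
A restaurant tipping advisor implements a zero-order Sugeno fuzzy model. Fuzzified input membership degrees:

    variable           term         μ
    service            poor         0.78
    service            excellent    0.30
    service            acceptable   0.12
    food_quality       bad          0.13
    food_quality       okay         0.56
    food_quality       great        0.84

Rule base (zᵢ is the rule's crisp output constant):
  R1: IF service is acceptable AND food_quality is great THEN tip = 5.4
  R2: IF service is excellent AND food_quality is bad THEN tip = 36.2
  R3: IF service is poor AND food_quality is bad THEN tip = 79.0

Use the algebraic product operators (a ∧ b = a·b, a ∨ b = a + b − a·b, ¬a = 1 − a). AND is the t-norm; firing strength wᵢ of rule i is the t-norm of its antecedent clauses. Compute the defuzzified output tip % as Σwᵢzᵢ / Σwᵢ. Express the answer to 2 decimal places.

R1 (z=5.4): acceptable=0.12, great=0.84; AND[a·b] → w = 0.1008
R2 (z=36.2): excellent=0.30, bad=0.13; AND[a·b] → w = 0.0390
R3 (z=79.0): poor=0.78, bad=0.13; AND[a·b] → w = 0.1014
Weighted average = (0.1008·5.4 + 0.0390·36.2 + 0.1014·79.0) / (0.1008 + 0.0390 + 0.1014)
  = 9.9667 / 0.2412 = 41.32

41.32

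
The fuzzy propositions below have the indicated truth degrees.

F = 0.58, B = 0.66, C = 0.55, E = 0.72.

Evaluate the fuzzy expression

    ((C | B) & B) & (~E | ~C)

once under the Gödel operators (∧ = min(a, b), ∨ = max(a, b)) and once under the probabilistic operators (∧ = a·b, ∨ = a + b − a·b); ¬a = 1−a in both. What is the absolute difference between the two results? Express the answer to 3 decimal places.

Under Gödel:
  C | B = max(a, b) on (0.55, 0.66) = 0.66
  (C | B) & B = min(a, b) on (0.66, 0.66) = 0.66
  ~E = 1 − 0.72 = 0.28
  ~C = 1 − 0.55 = 0.45
  ~E | ~C = max(a, b) on (0.28, 0.45) = 0.45
  ((C | B) & B) & (~E | ~C) = min(a, b) on (0.66, 0.45) = 0.45
  → value = 0.4500
Under probabilistic:
  C | B = a + b − a·b on (0.5500, 0.6600) = 0.8470
  (C | B) & B = a·b on (0.8470, 0.6600) = 0.5590
  ~E = 1 − 0.7200 = 0.2800
  ~C = 1 − 0.5500 = 0.4500
  ~E | ~C = a + b − a·b on (0.2800, 0.4500) = 0.6040
  ((C | B) & B) & (~E | ~C) = a·b on (0.5590, 0.6040) = 0.3376
  → value = 0.3376
|0.4500 − 0.3376| = 0.112

0.112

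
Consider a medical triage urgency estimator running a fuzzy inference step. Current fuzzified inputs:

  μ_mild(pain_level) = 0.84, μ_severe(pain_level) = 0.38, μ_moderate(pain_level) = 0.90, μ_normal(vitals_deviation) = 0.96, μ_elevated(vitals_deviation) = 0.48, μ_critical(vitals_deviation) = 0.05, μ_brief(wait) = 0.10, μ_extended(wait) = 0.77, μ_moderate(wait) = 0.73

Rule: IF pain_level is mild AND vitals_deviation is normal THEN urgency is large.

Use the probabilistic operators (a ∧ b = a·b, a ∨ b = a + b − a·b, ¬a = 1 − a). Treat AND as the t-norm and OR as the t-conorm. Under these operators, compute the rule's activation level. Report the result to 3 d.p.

0.806

firing strength: mild=0.84, normal=0.96; AND[a·b] → w = 0.8064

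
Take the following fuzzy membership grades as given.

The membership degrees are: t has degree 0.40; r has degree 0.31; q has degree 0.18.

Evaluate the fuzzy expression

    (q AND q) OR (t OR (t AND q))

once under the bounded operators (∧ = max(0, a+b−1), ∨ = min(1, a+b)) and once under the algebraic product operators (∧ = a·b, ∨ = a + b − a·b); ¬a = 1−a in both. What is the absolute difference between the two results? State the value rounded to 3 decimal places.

0.061

Under bounded:
  q AND q = max(0, a+b−1) on (0.18, 0.18) = 0.00
  t AND q = max(0, a+b−1) on (0.40, 0.18) = 0.00
  t OR (t AND q) = min(1, a+b) on (0.40, 0.00) = 0.40
  (q AND q) OR (t OR (t AND q)) = min(1, a+b) on (0.00, 0.40) = 0.40
  → value = 0.4000
Under algebraic product:
  q AND q = a·b on (0.1800, 0.1800) = 0.0324
  t AND q = a·b on (0.4000, 0.1800) = 0.0720
  t OR (t AND q) = a + b − a·b on (0.4000, 0.0720) = 0.4432
  (q AND q) OR (t OR (t AND q)) = a + b − a·b on (0.0324, 0.4432) = 0.4612
  → value = 0.4612
|0.4000 − 0.4612| = 0.061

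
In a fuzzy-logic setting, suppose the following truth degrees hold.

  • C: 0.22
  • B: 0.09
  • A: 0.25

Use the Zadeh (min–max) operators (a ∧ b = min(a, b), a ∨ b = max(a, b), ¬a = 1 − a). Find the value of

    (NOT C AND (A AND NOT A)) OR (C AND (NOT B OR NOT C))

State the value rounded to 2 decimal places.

NOT C = 1 − 0.22 = 0.78
NOT A = 1 − 0.25 = 0.75
A AND NOT A = min(a, b) on (0.25, 0.75) = 0.25
NOT C AND (A AND NOT A) = min(a, b) on (0.78, 0.25) = 0.25
NOT B = 1 − 0.09 = 0.91
NOT C = 1 − 0.22 = 0.78
NOT B OR NOT C = max(a, b) on (0.91, 0.78) = 0.91
C AND (NOT B OR NOT C) = min(a, b) on (0.22, 0.91) = 0.22
(NOT C AND (A AND NOT A)) OR (C AND (NOT B OR NOT C)) = max(a, b) on (0.25, 0.22) = 0.25

0.25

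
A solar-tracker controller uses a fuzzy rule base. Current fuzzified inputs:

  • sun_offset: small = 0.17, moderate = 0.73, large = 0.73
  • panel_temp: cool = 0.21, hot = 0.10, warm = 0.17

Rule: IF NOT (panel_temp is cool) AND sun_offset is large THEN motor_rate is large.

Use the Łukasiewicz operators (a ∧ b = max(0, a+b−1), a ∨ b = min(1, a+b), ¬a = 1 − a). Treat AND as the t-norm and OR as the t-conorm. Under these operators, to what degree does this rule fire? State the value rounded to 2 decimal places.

firing strength: ¬cool=1−0.21=0.79, large=0.73; AND[max(0, a+b−1)] → w = 0.52

0.52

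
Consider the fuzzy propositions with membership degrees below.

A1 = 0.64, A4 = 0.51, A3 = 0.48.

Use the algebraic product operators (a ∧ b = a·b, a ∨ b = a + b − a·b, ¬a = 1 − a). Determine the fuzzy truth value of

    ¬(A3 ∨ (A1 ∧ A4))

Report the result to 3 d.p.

A1 ∧ A4 = a·b on (0.6400, 0.5100) = 0.3264
A3 ∨ (A1 ∧ A4) = a + b − a·b on (0.4800, 0.3264) = 0.6497
¬(A3 ∨ (A1 ∧ A4)) = 1 − 0.6497 = 0.3503

0.350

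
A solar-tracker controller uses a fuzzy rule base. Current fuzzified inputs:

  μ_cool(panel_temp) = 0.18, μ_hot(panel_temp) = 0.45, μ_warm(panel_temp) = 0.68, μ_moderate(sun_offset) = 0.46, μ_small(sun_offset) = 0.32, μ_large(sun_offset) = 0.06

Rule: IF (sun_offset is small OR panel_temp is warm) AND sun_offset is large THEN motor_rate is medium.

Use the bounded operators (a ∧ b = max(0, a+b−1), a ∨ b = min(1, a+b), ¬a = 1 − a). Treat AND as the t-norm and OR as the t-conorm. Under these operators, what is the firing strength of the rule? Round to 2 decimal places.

0.06

firing strength: (small=0.32 OR warm=0.68) = 1.00; AND[max(0, a+b−1)] with large=0.06 → w = 0.06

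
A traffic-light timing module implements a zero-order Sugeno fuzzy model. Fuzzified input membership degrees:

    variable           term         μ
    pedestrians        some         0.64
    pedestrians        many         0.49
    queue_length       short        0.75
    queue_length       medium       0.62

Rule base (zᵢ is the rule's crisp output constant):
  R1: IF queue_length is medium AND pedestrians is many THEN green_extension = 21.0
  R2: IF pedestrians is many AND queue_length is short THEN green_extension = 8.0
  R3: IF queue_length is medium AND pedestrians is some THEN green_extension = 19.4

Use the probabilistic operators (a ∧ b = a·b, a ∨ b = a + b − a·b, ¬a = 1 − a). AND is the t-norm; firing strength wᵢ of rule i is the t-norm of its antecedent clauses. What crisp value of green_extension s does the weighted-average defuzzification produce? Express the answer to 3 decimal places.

R1 (z=21.0): medium=0.62, many=0.49; AND[a·b] → w = 0.3038
R2 (z=8.0): many=0.49, short=0.75; AND[a·b] → w = 0.3675
R3 (z=19.4): medium=0.62, some=0.64; AND[a·b] → w = 0.3968
Weighted average = (0.3038·21.0 + 0.3675·8.0 + 0.3968·19.4) / (0.3038 + 0.3675 + 0.3968)
  = 17.0177 / 1.0681 = 15.933

15.933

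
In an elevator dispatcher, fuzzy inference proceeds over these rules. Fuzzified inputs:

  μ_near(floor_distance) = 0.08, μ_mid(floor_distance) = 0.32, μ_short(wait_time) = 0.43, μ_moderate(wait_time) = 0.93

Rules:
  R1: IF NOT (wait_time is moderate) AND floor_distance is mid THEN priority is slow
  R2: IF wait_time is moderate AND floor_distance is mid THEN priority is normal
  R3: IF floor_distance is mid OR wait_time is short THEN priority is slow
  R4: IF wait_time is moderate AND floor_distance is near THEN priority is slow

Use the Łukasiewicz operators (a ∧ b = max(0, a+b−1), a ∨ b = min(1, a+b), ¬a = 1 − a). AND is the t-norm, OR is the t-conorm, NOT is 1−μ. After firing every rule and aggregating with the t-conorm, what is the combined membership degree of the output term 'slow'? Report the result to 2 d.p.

R1: ¬moderate=1−0.93=0.07, mid=0.32; AND[max(0, a+b−1)] → w = 0.00
R2: moderate=0.93, mid=0.32; AND[max(0, a+b−1)] → w = 0.25
R3: mid=0.32, short=0.43; OR[min(1, a+b)] → w = 0.75
R4: moderate=0.93, near=0.08; AND[max(0, a+b−1)] → w = 0.01
Rules with consequent 'slow': {R1, R3, R4} → strengths 0.00, 0.75, 0.01
Aggregate via t-conorm [min(1, a+b)]: 0.76

0.76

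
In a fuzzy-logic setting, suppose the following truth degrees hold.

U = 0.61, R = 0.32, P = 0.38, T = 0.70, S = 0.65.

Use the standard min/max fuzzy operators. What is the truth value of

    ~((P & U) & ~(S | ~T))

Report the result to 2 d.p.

P & U = min(a, b) on (0.38, 0.61) = 0.38
~T = 1 − 0.70 = 0.30
S | ~T = max(a, b) on (0.65, 0.30) = 0.65
~(S | ~T) = 1 − 0.65 = 0.35
(P & U) & ~(S | ~T) = min(a, b) on (0.38, 0.35) = 0.35
~((P & U) & ~(S | ~T)) = 1 − 0.35 = 0.65

0.65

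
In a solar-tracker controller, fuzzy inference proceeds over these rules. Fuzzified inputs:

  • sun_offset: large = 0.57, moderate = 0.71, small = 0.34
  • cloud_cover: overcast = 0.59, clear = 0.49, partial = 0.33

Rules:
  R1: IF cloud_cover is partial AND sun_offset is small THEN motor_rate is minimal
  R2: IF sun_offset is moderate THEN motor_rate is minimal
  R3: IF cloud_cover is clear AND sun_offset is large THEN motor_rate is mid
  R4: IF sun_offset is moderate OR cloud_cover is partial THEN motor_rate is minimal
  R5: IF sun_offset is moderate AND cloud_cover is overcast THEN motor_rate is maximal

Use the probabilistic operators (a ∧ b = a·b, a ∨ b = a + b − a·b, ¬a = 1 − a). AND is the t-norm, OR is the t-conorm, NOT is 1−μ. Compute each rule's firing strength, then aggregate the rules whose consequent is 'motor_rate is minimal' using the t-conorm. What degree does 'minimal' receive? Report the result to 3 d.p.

R1: partial=0.33, small=0.34; AND[a·b] → w = 0.1122
R2: moderate=0.71 → w = 0.7100
R3: clear=0.49, large=0.57; AND[a·b] → w = 0.2793
R4: moderate=0.71, partial=0.33; OR[a + b − a·b] → w = 0.8057
R5: moderate=0.71, overcast=0.59; AND[a·b] → w = 0.4189
Rules with consequent 'minimal': {R1, R2, R4} → strengths 0.1122, 0.7100, 0.8057
Aggregate via t-conorm [a + b − a·b]: 0.9500

0.950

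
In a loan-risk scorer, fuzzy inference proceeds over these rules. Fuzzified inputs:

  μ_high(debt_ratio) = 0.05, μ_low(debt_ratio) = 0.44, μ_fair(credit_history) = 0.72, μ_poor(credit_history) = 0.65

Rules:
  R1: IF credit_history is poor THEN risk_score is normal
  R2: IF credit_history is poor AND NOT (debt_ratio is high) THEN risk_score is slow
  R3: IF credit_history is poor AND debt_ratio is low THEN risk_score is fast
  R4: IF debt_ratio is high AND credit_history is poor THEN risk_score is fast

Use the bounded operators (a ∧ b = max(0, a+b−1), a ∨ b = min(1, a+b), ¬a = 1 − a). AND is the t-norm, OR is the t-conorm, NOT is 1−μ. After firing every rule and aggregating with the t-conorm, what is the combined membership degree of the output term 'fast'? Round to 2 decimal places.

0.09

R1: poor=0.65 → w = 0.65
R2: poor=0.65, ¬high=1−0.05=0.95; AND[max(0, a+b−1)] → w = 0.60
R3: poor=0.65, low=0.44; AND[max(0, a+b−1)] → w = 0.09
R4: high=0.05, poor=0.65; AND[max(0, a+b−1)] → w = 0.00
Rules with consequent 'fast': {R3, R4} → strengths 0.09, 0.00
Aggregate via t-conorm [min(1, a+b)]: 0.09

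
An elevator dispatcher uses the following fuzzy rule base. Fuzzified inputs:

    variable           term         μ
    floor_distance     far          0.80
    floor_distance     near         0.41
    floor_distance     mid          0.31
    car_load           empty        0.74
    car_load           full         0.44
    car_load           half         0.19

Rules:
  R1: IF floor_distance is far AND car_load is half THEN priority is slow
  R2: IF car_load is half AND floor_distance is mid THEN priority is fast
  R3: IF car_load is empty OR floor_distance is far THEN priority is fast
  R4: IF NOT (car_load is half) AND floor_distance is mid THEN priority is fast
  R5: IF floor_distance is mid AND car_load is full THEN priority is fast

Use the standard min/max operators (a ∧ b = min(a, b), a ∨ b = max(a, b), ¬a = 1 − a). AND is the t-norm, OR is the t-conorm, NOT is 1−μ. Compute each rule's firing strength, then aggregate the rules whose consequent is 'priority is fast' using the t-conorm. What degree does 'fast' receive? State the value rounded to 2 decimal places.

R1: far=0.80, half=0.19; AND[min(a, b)] → w = 0.19
R2: half=0.19, mid=0.31; AND[min(a, b)] → w = 0.19
R3: empty=0.74, far=0.80; OR[max(a, b)] → w = 0.80
R4: ¬half=1−0.19=0.81, mid=0.31; AND[min(a, b)] → w = 0.31
R5: mid=0.31, full=0.44; AND[min(a, b)] → w = 0.31
Rules with consequent 'fast': {R2, R3, R4, R5} → strengths 0.19, 0.80, 0.31, 0.31
Aggregate via t-conorm [max(a, b)]: 0.80

0.80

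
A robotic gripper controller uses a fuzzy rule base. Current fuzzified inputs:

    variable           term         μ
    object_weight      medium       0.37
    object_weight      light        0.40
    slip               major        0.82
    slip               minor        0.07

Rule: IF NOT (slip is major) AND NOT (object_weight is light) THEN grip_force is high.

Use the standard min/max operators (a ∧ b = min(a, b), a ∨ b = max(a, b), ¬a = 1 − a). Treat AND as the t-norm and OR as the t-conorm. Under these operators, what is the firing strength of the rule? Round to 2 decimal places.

0.18

firing strength: ¬major=1−0.82=0.18, ¬light=1−0.40=0.60; AND[min(a, b)] → w = 0.18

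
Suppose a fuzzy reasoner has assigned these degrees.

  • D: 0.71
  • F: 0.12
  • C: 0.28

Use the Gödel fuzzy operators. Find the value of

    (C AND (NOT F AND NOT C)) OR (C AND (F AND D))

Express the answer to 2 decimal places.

0.28

NOT F = 1 − 0.12 = 0.88
NOT C = 1 − 0.28 = 0.72
NOT F AND NOT C = min(a, b) on (0.88, 0.72) = 0.72
C AND (NOT F AND NOT C) = min(a, b) on (0.28, 0.72) = 0.28
F AND D = min(a, b) on (0.12, 0.71) = 0.12
C AND (F AND D) = min(a, b) on (0.28, 0.12) = 0.12
(C AND (NOT F AND NOT C)) OR (C AND (F AND D)) = max(a, b) on (0.28, 0.12) = 0.28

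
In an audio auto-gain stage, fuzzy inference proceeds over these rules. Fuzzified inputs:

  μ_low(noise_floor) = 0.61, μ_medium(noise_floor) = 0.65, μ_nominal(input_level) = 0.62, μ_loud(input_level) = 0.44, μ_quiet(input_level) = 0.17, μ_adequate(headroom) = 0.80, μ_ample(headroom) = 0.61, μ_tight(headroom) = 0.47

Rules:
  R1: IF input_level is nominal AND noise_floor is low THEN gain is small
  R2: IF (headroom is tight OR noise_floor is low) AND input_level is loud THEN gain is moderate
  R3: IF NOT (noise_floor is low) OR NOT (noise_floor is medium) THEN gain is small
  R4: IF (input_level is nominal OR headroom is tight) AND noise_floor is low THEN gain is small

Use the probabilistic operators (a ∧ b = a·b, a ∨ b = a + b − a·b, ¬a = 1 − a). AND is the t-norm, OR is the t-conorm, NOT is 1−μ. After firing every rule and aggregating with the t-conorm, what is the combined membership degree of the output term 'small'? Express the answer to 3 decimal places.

R1: nominal=0.62, low=0.61; AND[a·b] → w = 0.3782
R2: (tight=0.47 OR low=0.61) = 0.7933; AND[a·b] with loud=0.44 → w = 0.3491
R3: ¬low=1−0.61=0.39, ¬medium=1−0.65=0.35; OR[a + b − a·b] → w = 0.6035
R4: (nominal=0.62 OR tight=0.47) = 0.7986; AND[a·b] with low=0.61 → w = 0.4871
Rules with consequent 'small': {R1, R3, R4} → strengths 0.3782, 0.6035, 0.4871
Aggregate via t-conorm [a + b − a·b]: 0.8736

0.874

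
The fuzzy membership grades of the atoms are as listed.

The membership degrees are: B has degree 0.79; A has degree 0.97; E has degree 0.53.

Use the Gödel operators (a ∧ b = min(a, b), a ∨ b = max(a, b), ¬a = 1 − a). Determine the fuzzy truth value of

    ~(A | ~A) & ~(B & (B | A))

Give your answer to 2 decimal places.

~A = 1 − 0.97 = 0.03
A | ~A = max(a, b) on (0.97, 0.03) = 0.97
~(A | ~A) = 1 − 0.97 = 0.03
B | A = max(a, b) on (0.79, 0.97) = 0.97
B & (B | A) = min(a, b) on (0.79, 0.97) = 0.79
~(B & (B | A)) = 1 − 0.79 = 0.21
~(A | ~A) & ~(B & (B | A)) = min(a, b) on (0.03, 0.21) = 0.03

0.03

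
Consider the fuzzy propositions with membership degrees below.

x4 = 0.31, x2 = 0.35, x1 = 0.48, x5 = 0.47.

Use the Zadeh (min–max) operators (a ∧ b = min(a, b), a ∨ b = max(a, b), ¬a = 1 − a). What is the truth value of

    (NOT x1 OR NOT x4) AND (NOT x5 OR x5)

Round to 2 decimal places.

NOT x1 = 1 − 0.48 = 0.52
NOT x4 = 1 − 0.31 = 0.69
NOT x1 OR NOT x4 = max(a, b) on (0.52, 0.69) = 0.69
NOT x5 = 1 − 0.47 = 0.53
NOT x5 OR x5 = max(a, b) on (0.53, 0.47) = 0.53
(NOT x1 OR NOT x4) AND (NOT x5 OR x5) = min(a, b) on (0.69, 0.53) = 0.53

0.53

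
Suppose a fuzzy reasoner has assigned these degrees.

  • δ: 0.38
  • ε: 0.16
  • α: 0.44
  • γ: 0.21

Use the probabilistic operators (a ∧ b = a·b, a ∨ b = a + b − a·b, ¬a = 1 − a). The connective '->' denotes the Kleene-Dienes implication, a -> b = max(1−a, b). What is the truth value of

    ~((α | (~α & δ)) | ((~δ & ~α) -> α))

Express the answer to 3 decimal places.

~α = 1 − 0.4400 = 0.5600
~α & δ = a·b on (0.5600, 0.3800) = 0.2128
α | (~α & δ) = a + b − a·b on (0.4400, 0.2128) = 0.5592
~δ = 1 − 0.3800 = 0.6200
~α = 1 − 0.4400 = 0.5600
~δ & ~α = a·b on (0.6200, 0.5600) = 0.3472
(~δ & ~α) -> α  [Kleene-Dienes: max(1−a, b)] with a=0.3472, b=0.4400 → 0.6528
(α | (~α & δ)) | ((~δ & ~α) -> α) = a + b − a·b on (0.5592, 0.6528) = 0.8469
~((α | (~α & δ)) | ((~δ & ~α) -> α)) = 1 − 0.8469 = 0.1531

0.153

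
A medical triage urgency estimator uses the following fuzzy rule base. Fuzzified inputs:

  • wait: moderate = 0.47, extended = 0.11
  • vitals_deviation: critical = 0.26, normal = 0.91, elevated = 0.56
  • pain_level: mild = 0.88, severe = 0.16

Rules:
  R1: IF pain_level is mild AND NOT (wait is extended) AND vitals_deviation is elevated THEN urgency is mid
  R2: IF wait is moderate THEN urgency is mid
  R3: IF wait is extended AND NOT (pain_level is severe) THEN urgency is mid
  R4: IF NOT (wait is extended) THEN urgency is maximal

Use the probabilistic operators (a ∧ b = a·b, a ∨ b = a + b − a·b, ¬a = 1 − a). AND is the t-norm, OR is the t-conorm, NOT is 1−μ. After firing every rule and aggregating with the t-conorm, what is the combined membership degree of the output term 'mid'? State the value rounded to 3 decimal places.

0.730

R1: mild=0.88, ¬extended=1−0.11=0.89, elevated=0.56; AND[a·b] → w = 0.4386
R2: moderate=0.47 → w = 0.4700
R3: extended=0.11, ¬severe=1−0.16=0.84; AND[a·b] → w = 0.0924
R4: ¬extended=1−0.11=0.89 → w = 0.8900
Rules with consequent 'mid': {R1, R2, R3} → strengths 0.4386, 0.4700, 0.0924
Aggregate via t-conorm [a + b − a·b]: 0.7299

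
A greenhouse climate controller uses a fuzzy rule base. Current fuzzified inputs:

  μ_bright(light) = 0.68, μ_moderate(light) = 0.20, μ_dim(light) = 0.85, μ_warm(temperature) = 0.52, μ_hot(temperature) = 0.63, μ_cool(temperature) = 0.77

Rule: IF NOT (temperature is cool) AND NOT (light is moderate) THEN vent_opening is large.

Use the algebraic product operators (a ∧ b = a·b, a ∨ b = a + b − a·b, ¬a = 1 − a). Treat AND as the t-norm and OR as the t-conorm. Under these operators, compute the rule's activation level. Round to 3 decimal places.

firing strength: ¬cool=1−0.77=0.23, ¬moderate=1−0.20=0.80; AND[a·b] → w = 0.1840

0.184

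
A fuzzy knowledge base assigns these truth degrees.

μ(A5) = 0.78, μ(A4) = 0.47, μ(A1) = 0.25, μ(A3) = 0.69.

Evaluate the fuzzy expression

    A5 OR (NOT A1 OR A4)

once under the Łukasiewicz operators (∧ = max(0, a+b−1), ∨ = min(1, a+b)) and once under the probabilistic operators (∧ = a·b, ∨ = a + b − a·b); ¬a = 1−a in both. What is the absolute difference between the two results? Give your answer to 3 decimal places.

Under Łukasiewicz:
  NOT A1 = 1 − 0.25 = 0.75
  NOT A1 OR A4 = min(1, a+b) on (0.75, 0.47) = 1.00
  A5 OR (NOT A1 OR A4) = min(1, a+b) on (0.78, 1.00) = 1.00
  → value = 1.0000
Under probabilistic:
  NOT A1 = 1 − 0.2500 = 0.7500
  NOT A1 OR A4 = a + b − a·b on (0.7500, 0.4700) = 0.8675
  A5 OR (NOT A1 OR A4) = a + b − a·b on (0.7800, 0.8675) = 0.9708
  → value = 0.9708
|1.0000 − 0.9708| = 0.029

0.029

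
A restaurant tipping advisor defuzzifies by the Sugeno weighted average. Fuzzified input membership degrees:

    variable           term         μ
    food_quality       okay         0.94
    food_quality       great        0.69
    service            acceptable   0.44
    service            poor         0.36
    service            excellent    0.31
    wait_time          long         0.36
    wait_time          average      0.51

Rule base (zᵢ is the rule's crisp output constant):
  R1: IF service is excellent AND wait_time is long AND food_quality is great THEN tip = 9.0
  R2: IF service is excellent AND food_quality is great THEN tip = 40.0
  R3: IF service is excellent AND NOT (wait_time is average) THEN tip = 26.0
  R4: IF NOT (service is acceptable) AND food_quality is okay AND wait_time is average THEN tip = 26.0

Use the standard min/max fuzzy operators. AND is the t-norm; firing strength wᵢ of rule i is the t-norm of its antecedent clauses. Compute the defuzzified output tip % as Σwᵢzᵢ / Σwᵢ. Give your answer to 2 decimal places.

25.35

R1 (z=9.0): excellent=0.31, long=0.36, great=0.69; AND[min(a, b)] → w = 0.31
R2 (z=40.0): excellent=0.31, great=0.69; AND[min(a, b)] → w = 0.31
R3 (z=26.0): excellent=0.31, ¬average=1−0.51=0.49; AND[min(a, b)] → w = 0.31
R4 (z=26.0): ¬acceptable=1−0.44=0.56, okay=0.94, average=0.51; AND[min(a, b)] → w = 0.51
Weighted average = (0.31·9.0 + 0.31·40.0 + 0.31·26.0 + 0.51·26.0) / (0.31 + 0.31 + 0.31 + 0.51)
  = 36.5100 / 1.4400 = 25.35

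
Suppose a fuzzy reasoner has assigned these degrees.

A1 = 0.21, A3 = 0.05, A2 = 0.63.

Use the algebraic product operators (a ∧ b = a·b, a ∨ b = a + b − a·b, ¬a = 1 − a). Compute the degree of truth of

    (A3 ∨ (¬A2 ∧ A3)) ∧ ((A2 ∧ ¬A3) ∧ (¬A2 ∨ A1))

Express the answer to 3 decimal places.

0.020

¬A2 = 1 − 0.6300 = 0.3700
¬A2 ∧ A3 = a·b on (0.3700, 0.0500) = 0.0185
A3 ∨ (¬A2 ∧ A3) = a + b − a·b on (0.0500, 0.0185) = 0.0676
¬A3 = 1 − 0.0500 = 0.9500
A2 ∧ ¬A3 = a·b on (0.6300, 0.9500) = 0.5985
¬A2 = 1 − 0.6300 = 0.3700
¬A2 ∨ A1 = a + b − a·b on (0.3700, 0.2100) = 0.5023
(A2 ∧ ¬A3) ∧ (¬A2 ∨ A1) = a·b on (0.5985, 0.5023) = 0.3006
(A3 ∨ (¬A2 ∧ A3)) ∧ ((A2 ∧ ¬A3) ∧ (¬A2 ∨ A1)) = a·b on (0.0676, 0.3006) = 0.0203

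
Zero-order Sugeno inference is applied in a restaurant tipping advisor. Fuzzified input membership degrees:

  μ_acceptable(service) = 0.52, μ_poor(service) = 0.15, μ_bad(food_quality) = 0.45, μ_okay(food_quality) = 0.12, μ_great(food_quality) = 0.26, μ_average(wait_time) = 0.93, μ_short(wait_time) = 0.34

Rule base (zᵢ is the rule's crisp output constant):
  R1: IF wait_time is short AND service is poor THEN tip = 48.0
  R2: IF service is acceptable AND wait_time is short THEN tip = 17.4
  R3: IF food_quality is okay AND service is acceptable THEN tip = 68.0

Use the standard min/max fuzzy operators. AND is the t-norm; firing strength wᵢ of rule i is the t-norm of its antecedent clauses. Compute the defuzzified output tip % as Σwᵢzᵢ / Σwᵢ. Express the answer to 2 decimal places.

R1 (z=48.0): short=0.34, poor=0.15; AND[min(a, b)] → w = 0.15
R2 (z=17.4): acceptable=0.52, short=0.34; AND[min(a, b)] → w = 0.34
R3 (z=68.0): okay=0.12, acceptable=0.52; AND[min(a, b)] → w = 0.12
Weighted average = (0.15·48.0 + 0.34·17.4 + 0.12·68.0) / (0.15 + 0.34 + 0.12)
  = 21.2760 / 0.6100 = 34.88

34.88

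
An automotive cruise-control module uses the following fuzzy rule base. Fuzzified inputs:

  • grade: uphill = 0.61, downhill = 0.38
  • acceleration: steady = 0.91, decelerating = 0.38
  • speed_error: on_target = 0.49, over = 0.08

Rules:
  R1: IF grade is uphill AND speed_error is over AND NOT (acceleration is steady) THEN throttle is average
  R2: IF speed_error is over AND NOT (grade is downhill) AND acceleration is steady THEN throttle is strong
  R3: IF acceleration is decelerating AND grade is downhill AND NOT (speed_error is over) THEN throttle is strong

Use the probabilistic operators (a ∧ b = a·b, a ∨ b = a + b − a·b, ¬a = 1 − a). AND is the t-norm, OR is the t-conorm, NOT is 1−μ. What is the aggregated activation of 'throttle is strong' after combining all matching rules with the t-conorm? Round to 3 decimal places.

R1: uphill=0.61, over=0.08, ¬steady=1−0.91=0.09; AND[a·b] → w = 0.0044
R2: over=0.08, ¬downhill=1−0.38=0.62, steady=0.91; AND[a·b] → w = 0.0451
R3: decelerating=0.38, downhill=0.38, ¬over=1−0.08=0.92; AND[a·b] → w = 0.1328
Rules with consequent 'strong': {R2, R3} → strengths 0.0451, 0.1328
Aggregate via t-conorm [a + b − a·b]: 0.1720

0.172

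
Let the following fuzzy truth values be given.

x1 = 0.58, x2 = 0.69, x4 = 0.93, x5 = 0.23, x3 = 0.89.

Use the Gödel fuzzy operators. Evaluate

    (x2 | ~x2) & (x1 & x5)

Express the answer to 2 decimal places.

~x2 = 1 − 0.69 = 0.31
x2 | ~x2 = max(a, b) on (0.69, 0.31) = 0.69
x1 & x5 = min(a, b) on (0.58, 0.23) = 0.23
(x2 | ~x2) & (x1 & x5) = min(a, b) on (0.69, 0.23) = 0.23

0.23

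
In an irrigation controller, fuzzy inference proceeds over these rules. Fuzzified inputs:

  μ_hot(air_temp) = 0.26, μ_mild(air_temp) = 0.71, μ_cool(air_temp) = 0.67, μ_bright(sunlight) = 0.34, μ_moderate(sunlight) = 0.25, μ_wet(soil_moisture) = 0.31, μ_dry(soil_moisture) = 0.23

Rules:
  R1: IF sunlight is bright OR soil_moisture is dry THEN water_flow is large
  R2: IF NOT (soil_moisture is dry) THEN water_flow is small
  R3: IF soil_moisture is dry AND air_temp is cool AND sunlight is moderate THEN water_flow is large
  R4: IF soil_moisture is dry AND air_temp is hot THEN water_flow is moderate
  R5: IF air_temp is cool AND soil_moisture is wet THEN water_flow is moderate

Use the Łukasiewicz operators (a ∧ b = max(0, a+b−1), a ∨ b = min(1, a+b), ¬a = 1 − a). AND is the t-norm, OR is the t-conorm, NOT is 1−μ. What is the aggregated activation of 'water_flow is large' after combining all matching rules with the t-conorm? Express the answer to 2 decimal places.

R1: bright=0.34, dry=0.23; OR[min(1, a+b)] → w = 0.57
R2: ¬dry=1−0.23=0.77 → w = 0.77
R3: dry=0.23, cool=0.67, moderate=0.25; AND[max(0, a+b−1)] → w = 0.00
R4: dry=0.23, hot=0.26; AND[max(0, a+b−1)] → w = 0.00
R5: cool=0.67, wet=0.31; AND[max(0, a+b−1)] → w = 0.00
Rules with consequent 'large': {R1, R3} → strengths 0.57, 0.00
Aggregate via t-conorm [min(1, a+b)]: 0.57

0.57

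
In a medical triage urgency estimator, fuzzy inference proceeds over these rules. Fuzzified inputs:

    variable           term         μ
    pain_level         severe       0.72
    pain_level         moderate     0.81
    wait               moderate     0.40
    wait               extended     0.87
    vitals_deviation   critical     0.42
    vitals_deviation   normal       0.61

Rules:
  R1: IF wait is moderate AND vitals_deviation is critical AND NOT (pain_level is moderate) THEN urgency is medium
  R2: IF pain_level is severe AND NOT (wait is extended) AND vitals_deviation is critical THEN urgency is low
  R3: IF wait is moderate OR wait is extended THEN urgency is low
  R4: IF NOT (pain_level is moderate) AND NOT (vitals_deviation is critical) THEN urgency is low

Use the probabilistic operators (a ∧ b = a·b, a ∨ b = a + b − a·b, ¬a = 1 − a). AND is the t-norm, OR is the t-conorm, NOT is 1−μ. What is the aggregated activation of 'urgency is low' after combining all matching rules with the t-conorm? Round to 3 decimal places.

R1: moderate=0.40, critical=0.42, ¬moderate=1−0.81=0.19; AND[a·b] → w = 0.0319
R2: severe=0.72, ¬extended=1−0.87=0.13, critical=0.42; AND[a·b] → w = 0.0393
R3: moderate=0.40, extended=0.87; OR[a + b − a·b] → w = 0.9220
R4: ¬moderate=1−0.81=0.19, ¬critical=1−0.42=0.58; AND[a·b] → w = 0.1102
Rules with consequent 'low': {R2, R3, R4} → strengths 0.0393, 0.9220, 0.1102
Aggregate via t-conorm [a + b − a·b]: 0.9333

0.933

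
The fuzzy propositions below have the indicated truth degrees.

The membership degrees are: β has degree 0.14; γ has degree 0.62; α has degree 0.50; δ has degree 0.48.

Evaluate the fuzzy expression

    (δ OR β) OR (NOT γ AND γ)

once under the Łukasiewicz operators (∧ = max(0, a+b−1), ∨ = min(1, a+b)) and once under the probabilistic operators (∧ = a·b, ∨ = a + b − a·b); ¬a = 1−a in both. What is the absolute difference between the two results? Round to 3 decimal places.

Under Łukasiewicz:
  δ OR β = min(1, a+b) on (0.48, 0.14) = 0.62
  NOT γ = 1 − 0.62 = 0.38
  NOT γ AND γ = max(0, a+b−1) on (0.38, 0.62) = 0.00
  (δ OR β) OR (NOT γ AND γ) = min(1, a+b) on (0.62, 0.00) = 0.62
  → value = 0.6200
Under probabilistic:
  δ OR β = a + b − a·b on (0.4800, 0.1400) = 0.5528
  NOT γ = 1 − 0.6200 = 0.3800
  NOT γ AND γ = a·b on (0.3800, 0.6200) = 0.2356
  (δ OR β) OR (NOT γ AND γ) = a + b − a·b on (0.5528, 0.2356) = 0.6582
  → value = 0.6582
|0.6200 − 0.6582| = 0.038

0.038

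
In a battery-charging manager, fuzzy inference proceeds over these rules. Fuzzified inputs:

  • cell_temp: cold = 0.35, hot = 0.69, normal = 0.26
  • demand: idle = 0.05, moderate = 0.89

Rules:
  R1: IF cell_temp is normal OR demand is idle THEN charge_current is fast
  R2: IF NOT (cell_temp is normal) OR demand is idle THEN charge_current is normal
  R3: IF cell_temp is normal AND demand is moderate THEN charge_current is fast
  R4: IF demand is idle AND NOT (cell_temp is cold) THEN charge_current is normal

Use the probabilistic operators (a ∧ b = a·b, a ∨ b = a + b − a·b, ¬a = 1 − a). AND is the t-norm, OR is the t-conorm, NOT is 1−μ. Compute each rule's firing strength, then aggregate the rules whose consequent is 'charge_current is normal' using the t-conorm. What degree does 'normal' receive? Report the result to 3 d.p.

0.761

R1: normal=0.26, idle=0.05; OR[a + b − a·b] → w = 0.2970
R2: ¬normal=1−0.26=0.74, idle=0.05; OR[a + b − a·b] → w = 0.7530
R3: normal=0.26, moderate=0.89; AND[a·b] → w = 0.2314
R4: idle=0.05, ¬cold=1−0.35=0.65; AND[a·b] → w = 0.0325
Rules with consequent 'normal': {R2, R4} → strengths 0.7530, 0.0325
Aggregate via t-conorm [a + b − a·b]: 0.7610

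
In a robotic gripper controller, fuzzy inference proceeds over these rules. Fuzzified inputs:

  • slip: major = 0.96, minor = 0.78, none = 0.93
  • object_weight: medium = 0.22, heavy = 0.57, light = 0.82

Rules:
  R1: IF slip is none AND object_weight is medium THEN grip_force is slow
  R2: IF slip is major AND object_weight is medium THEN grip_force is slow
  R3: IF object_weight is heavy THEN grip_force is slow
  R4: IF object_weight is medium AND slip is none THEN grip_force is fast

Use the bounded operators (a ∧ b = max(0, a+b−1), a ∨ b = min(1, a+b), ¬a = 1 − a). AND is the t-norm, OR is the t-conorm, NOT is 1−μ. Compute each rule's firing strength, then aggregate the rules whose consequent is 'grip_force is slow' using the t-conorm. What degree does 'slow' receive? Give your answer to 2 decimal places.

R1: none=0.93, medium=0.22; AND[max(0, a+b−1)] → w = 0.15
R2: major=0.96, medium=0.22; AND[max(0, a+b−1)] → w = 0.18
R3: heavy=0.57 → w = 0.57
R4: medium=0.22, none=0.93; AND[max(0, a+b−1)] → w = 0.15
Rules with consequent 'slow': {R1, R2, R3} → strengths 0.15, 0.18, 0.57
Aggregate via t-conorm [min(1, a+b)]: 0.90

0.90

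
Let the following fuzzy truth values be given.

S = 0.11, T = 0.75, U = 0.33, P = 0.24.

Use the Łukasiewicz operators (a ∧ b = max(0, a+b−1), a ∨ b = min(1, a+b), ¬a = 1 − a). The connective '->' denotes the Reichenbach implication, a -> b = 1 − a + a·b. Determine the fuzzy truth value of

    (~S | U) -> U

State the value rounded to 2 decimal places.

0.33

~S = 1 − 0.11 = 0.89
~S | U = min(1, a+b) on (0.89, 0.33) = 1.00
(~S | U) -> U  [Reichenbach: 1 − a + a·b] with a=1.00, b=0.33 → 0.33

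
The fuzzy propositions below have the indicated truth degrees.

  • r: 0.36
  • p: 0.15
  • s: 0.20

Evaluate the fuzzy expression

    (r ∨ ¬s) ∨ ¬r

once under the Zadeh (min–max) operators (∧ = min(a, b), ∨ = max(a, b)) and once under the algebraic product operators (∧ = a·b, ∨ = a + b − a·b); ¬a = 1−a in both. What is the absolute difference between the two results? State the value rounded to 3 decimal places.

Under Zadeh (min–max):
  ¬s = 1 − 0.20 = 0.80
  r ∨ ¬s = max(a, b) on (0.36, 0.80) = 0.80
  ¬r = 1 − 0.36 = 0.64
  (r ∨ ¬s) ∨ ¬r = max(a, b) on (0.80, 0.64) = 0.80
  → value = 0.8000
Under algebraic product:
  ¬s = 1 − 0.2000 = 0.8000
  r ∨ ¬s = a + b − a·b on (0.3600, 0.8000) = 0.8720
  ¬r = 1 − 0.3600 = 0.6400
  (r ∨ ¬s) ∨ ¬r = a + b − a·b on (0.8720, 0.6400) = 0.9539
  → value = 0.9539
|0.8000 − 0.9539| = 0.154

0.154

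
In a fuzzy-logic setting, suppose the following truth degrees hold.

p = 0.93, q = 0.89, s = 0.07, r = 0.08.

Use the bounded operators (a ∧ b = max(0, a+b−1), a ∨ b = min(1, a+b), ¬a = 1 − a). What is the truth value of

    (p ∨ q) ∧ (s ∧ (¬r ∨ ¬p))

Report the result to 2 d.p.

0.06

p ∨ q = min(1, a+b) on (0.93, 0.89) = 1.00
¬r = 1 − 0.08 = 0.92
¬p = 1 − 0.93 = 0.07
¬r ∨ ¬p = min(1, a+b) on (0.92, 0.07) = 0.99
s ∧ (¬r ∨ ¬p) = max(0, a+b−1) on (0.07, 0.99) = 0.06
(p ∨ q) ∧ (s ∧ (¬r ∨ ¬p)) = max(0, a+b−1) on (1.00, 0.06) = 0.06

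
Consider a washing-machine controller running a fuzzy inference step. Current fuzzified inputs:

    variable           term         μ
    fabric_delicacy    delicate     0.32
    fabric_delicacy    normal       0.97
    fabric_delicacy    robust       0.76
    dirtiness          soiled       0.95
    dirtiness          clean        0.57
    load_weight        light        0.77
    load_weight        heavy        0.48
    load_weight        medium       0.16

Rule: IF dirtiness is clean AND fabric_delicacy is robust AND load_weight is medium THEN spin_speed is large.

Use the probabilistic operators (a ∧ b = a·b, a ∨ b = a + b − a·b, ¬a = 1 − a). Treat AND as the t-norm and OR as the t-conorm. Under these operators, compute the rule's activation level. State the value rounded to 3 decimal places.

firing strength: clean=0.57, robust=0.76, medium=0.16; AND[a·b] → w = 0.0693

0.069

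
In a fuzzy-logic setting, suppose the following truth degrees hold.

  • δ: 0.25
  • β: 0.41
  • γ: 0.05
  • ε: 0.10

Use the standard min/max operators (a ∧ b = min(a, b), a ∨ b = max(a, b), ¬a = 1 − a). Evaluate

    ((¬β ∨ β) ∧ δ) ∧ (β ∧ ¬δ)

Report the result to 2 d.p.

¬β = 1 − 0.41 = 0.59
¬β ∨ β = max(a, b) on (0.59, 0.41) = 0.59
(¬β ∨ β) ∧ δ = min(a, b) on (0.59, 0.25) = 0.25
¬δ = 1 − 0.25 = 0.75
β ∧ ¬δ = min(a, b) on (0.41, 0.75) = 0.41
((¬β ∨ β) ∧ δ) ∧ (β ∧ ¬δ) = min(a, b) on (0.25, 0.41) = 0.25

0.25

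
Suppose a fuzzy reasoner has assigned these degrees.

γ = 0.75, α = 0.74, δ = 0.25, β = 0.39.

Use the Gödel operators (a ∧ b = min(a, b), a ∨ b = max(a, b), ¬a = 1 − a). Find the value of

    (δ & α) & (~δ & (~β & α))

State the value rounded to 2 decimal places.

δ & α = min(a, b) on (0.25, 0.74) = 0.25
~δ = 1 − 0.25 = 0.75
~β = 1 − 0.39 = 0.61
~β & α = min(a, b) on (0.61, 0.74) = 0.61
~δ & (~β & α) = min(a, b) on (0.75, 0.61) = 0.61
(δ & α) & (~δ & (~β & α)) = min(a, b) on (0.25, 0.61) = 0.25

0.25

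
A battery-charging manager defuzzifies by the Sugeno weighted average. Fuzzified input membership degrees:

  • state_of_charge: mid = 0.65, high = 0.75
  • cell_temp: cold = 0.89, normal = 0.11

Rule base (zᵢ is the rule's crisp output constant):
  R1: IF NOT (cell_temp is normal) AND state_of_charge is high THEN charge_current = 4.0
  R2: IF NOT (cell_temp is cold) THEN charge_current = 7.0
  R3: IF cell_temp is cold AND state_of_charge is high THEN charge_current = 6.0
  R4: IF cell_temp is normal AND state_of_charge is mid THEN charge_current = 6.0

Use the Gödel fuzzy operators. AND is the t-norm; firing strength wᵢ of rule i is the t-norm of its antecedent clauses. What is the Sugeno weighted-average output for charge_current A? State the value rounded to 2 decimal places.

R1 (z=4.0): ¬normal=1−0.11=0.89, high=0.75; AND[min(a, b)] → w = 0.75
R2 (z=7.0): ¬cold=1−0.89=0.11 → w = 0.11
R3 (z=6.0): cold=0.89, high=0.75; AND[min(a, b)] → w = 0.75
R4 (z=6.0): normal=0.11, mid=0.65; AND[min(a, b)] → w = 0.11
Weighted average = (0.75·4.0 + 0.11·7.0 + 0.75·6.0 + 0.11·6.0) / (0.75 + 0.11 + 0.75 + 0.11)
  = 8.9300 / 1.7200 = 5.19

5.19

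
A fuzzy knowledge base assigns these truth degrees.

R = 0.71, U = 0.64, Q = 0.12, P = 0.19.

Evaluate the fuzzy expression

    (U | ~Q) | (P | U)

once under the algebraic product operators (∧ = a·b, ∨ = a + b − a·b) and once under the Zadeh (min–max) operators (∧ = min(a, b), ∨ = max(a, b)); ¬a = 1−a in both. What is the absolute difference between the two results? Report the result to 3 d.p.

Under algebraic product:
  ~Q = 1 − 0.1200 = 0.8800
  U | ~Q = a + b − a·b on (0.6400, 0.8800) = 0.9568
  P | U = a + b − a·b on (0.1900, 0.6400) = 0.7084
  (U | ~Q) | (P | U) = a + b − a·b on (0.9568, 0.7084) = 0.9874
  → value = 0.9874
Under Zadeh (min–max):
  ~Q = 1 − 0.12 = 0.88
  U | ~Q = max(a, b) on (0.64, 0.88) = 0.88
  P | U = max(a, b) on (0.19, 0.64) = 0.64
  (U | ~Q) | (P | U) = max(a, b) on (0.88, 0.64) = 0.88
  → value = 0.8800
|0.9874 − 0.8800| = 0.107

0.107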